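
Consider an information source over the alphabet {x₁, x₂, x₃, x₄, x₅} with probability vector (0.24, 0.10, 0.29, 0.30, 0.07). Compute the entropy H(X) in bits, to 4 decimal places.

2.1339 bits

H = −Σ pᵢ log₂ pᵢ.
−0.24·log₂(0.24) = 0.4941
−0.10·log₂(0.10) = 0.3322
−0.29·log₂(0.29) = 0.5179
−0.30·log₂(0.30) = 0.5211
−0.07·log₂(0.07) = 0.2686
Sum ≈ 2.1339 → 2.1339 bits.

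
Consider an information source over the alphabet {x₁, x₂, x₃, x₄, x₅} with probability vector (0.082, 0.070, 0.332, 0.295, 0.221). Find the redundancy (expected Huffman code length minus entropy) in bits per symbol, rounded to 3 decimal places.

Entropy H = −Σ p log₂ p ≈ 2.0934 bits.
Huffman merges: 7/100+41/500→19/125; 19/125+221/1000→373/1000; 59/200+83/250→627/1000; 373/1000+627/1000→1. L = 269/125 ≈ 2.1520.
L − H = 2.1520 − 2.0934 = 0.059 bits.

0.059 bits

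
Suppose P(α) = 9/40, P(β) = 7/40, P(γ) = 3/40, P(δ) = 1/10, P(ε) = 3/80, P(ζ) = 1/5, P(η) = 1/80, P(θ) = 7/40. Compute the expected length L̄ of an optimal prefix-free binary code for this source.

Repeatedly combine the two least-probable nodes; the expected code length is the sum of the merged weights.
merge 1/80 + 3/80 → 1/20
merge 1/20 + 3/40 → 1/8
merge 1/10 + 1/8 → 9/40
merge 7/40 + 7/40 → 7/20
merge 1/5 + 9/40 → 17/40
merge 9/40 + 7/20 → 23/40
merge 17/40 + 23/40 → 1
L = 1/20 + 1/8 + 9/40 + 7/20 + 17/40 + 23/40 + 1 = 11/4 = 2.75 bits/symbol.

2.75 bits/symbol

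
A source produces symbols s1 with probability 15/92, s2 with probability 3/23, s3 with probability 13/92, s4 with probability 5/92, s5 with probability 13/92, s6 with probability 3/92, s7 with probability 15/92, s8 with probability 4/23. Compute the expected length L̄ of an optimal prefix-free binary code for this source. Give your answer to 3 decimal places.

2.913 bits/symbol

Repeatedly combine the two least-probable nodes; the expected code length is the sum of the merged weights.
merge 3/92 + 5/92 → 2/23
merge 2/23 + 3/23 → 5/23
merge 13/92 + 13/92 → 13/46
merge 15/92 + 15/92 → 15/46
merge 4/23 + 5/23 → 9/23
merge 13/46 + 15/46 → 14/23
merge 9/23 + 14/23 → 1
L = 2/23 + 5/23 + 13/46 + 15/46 + 9/23 + 14/23 + 1 = 67/23 ≈ 2.913 bits/symbol.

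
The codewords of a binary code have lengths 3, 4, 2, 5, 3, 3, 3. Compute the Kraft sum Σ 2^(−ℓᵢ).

With common denominator 2^5 = 32: Σ 2^(−ℓᵢ) = 4/32 + 2/32 + 8/32 + 1/32 + 4/32 + 4/32 + 4/32 = 27/32 = 0.84375.

0.84375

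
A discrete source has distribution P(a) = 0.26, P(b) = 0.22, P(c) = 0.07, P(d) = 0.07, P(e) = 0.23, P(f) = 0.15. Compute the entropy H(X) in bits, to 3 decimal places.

H = −Σ pᵢ log₂ pᵢ.
−0.26·log₂(0.26) = 0.5053
−0.22·log₂(0.22) = 0.4806
−0.07·log₂(0.07) = 0.2686
−0.07·log₂(0.07) = 0.2686
−0.23·log₂(0.23) = 0.4877
−0.15·log₂(0.15) = 0.4105
Sum ≈ 2.4212 → 2.421 bits.

2.421 bits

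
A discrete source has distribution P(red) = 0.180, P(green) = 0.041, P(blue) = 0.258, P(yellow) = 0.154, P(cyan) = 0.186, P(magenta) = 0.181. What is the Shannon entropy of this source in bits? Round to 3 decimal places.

H = −Σ pᵢ log₂ pᵢ.
−0.180·log₂(0.180) = 0.4453
−0.041·log₂(0.041) = 0.1889
−0.258·log₂(0.258) = 0.5043
−0.154·log₂(0.154) = 0.4156
−0.186·log₂(0.186) = 0.4514
−0.181·log₂(0.181) = 0.4463
Sum ≈ 2.4519 → 2.452 bits.

2.452 bits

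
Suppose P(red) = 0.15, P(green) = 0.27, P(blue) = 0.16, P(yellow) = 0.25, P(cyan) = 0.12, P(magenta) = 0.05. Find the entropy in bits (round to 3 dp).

2.427 bits

H = −Σ pᵢ log₂ pᵢ.
−0.15·log₂(0.15) = 0.4105
−0.27·log₂(0.27) = 0.5100
−0.16·log₂(0.16) = 0.4230
−0.25·log₂(0.25) = 0.5000
−0.12·log₂(0.12) = 0.3671
−0.05·log₂(0.05) = 0.2161
Sum ≈ 2.4267 → 2.427 bits.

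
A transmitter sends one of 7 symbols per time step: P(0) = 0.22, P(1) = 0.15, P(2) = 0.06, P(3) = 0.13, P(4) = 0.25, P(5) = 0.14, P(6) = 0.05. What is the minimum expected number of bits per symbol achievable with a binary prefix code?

Repeatedly combine the two least-probable nodes; the expected code length is the sum of the merged weights.
merge 1/20 + 3/50 → 11/100
merge 11/100 + 13/100 → 6/25
merge 7/50 + 3/20 → 29/100
merge 11/50 + 6/25 → 23/50
merge 1/4 + 29/100 → 27/50
merge 23/50 + 27/50 → 1
L = 11/100 + 6/25 + 29/100 + 23/50 + 27/50 + 1 = 66/25 = 2.64 bits/symbol.

2.64 bits/symbol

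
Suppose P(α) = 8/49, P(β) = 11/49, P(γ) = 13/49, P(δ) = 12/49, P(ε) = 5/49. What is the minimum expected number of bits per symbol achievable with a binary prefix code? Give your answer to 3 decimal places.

Repeatedly combine the two least-probable nodes; the expected code length is the sum of the merged weights.
merge 5/49 + 8/49 → 13/49
merge 11/49 + 12/49 → 23/49
merge 13/49 + 13/49 → 26/49
merge 23/49 + 26/49 → 1
L = 13/49 + 23/49 + 26/49 + 1 = 111/49 ≈ 2.265 bits/symbol.

2.265 bits/symbol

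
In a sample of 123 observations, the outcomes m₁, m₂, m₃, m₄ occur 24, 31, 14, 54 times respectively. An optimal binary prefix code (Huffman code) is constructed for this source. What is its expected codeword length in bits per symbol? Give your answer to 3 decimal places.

Probabilities are the counts divided by 123.
Repeatedly combine the two least-probable nodes; the expected code length is the sum of the merged weights.
merge 14/123 + 8/41 → 38/123
merge 31/123 + 38/123 → 23/41
merge 18/41 + 23/41 → 1
L = 38/123 + 23/41 + 1 = 230/123 ≈ 1.870 bits/symbol.

1.870 bits/symbol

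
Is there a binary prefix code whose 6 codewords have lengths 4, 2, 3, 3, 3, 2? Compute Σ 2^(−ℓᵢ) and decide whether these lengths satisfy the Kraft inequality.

0.9375; yes

With common denominator 2^4 = 16: Σ 2^(−ℓᵢ) = 1/16 + 4/16 + 2/16 + 2/16 + 2/16 + 4/16 = 15/16 = 0.9375.
Kraft's inequality requires Σ ≤ 1; here Σ = 0.9375 ≤ 1, so such a prefix code exists.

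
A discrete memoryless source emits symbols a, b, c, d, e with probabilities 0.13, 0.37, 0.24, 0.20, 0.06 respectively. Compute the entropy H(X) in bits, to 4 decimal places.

H = −Σ pᵢ log₂ pᵢ.
−0.13·log₂(0.13) = 0.3826
−0.37·log₂(0.37) = 0.5307
−0.24·log₂(0.24) = 0.4941
−0.20·log₂(0.20) = 0.4644
−0.06·log₂(0.06) = 0.2435
Sum ≈ 2.1154 → 2.1154 bits.

2.1154 bits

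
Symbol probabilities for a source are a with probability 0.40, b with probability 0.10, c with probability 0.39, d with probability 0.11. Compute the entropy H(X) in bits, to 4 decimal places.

H = −Σ pᵢ log₂ pᵢ.
−0.40·log₂(0.40) = 0.5288
−0.10·log₂(0.10) = 0.3322
−0.39·log₂(0.39) = 0.5298
−0.11·log₂(0.11) = 0.3503
Sum ≈ 1.7410 → 1.7410 bits.

1.7410 bits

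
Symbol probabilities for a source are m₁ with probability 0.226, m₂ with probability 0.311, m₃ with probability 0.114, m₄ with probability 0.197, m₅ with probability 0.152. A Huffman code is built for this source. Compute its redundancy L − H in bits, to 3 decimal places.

Entropy H = −Σ p log₂ p ≈ 2.2409 bits.
Huffman merges: 57/500+19/125→133/500; 197/1000+113/500→423/1000; 133/500+311/1000→577/1000; 423/1000+577/1000→1. L = 1133/500 ≈ 2.2660.
L − H = 2.2660 − 2.2409 = 0.025 bits.

0.025 bits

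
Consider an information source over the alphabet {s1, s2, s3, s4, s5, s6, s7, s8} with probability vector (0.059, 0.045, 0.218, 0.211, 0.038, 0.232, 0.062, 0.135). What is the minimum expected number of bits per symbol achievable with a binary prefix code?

2.747 bits/symbol

Repeatedly combine the two least-probable nodes; the expected code length is the sum of the merged weights.
merge 19/500 + 9/200 → 83/1000
merge 59/1000 + 31/500 → 121/1000
merge 83/1000 + 121/1000 → 51/250
merge 27/200 + 51/250 → 339/1000
merge 211/1000 + 109/500 → 429/1000
merge 29/125 + 339/1000 → 571/1000
merge 429/1000 + 571/1000 → 1
L = 83/1000 + 121/1000 + 51/250 + 339/1000 + 429/1000 + 571/1000 + 1 = 2747/1000 = 2.747 bits/symbol.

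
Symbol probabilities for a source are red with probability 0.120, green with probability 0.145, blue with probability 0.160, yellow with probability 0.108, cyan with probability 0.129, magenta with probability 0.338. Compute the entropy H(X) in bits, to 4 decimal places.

2.4509 bits

H = −Σ pᵢ log₂ pᵢ.
−0.120·log₂(0.120) = 0.3671
−0.145·log₂(0.145) = 0.4040
−0.160·log₂(0.160) = 0.4230
−0.108·log₂(0.108) = 0.3468
−0.129·log₂(0.129) = 0.3811
−0.338·log₂(0.338) = 0.5289
Sum ≈ 2.4509 → 2.4509 bits.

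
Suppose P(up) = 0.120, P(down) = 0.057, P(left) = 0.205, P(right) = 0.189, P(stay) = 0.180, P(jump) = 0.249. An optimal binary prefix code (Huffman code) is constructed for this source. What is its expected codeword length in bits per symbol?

Repeatedly combine the two least-probable nodes; the expected code length is the sum of the merged weights.
merge 57/1000 + 3/25 → 177/1000
merge 177/1000 + 9/50 → 357/1000
merge 189/1000 + 41/200 → 197/500
merge 249/1000 + 357/1000 → 303/500
merge 197/500 + 303/500 → 1
L = 177/1000 + 357/1000 + 197/500 + 303/500 + 1 = 1267/500 = 2.534 bits/symbol.

2.534 bits/symbol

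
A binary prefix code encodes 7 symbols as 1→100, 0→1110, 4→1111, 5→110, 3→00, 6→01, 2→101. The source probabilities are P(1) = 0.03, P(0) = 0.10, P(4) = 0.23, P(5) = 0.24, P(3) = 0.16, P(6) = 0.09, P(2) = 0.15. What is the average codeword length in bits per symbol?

3.08 bits/symbol

L̄ = Σ pᵢ·ℓᵢ = 0.03·3 + 0.10·4 + 0.23·4 + 0.24·3 + 0.16·2 + 0.09·2 + 0.15·3 = 3.08 bits/symbol.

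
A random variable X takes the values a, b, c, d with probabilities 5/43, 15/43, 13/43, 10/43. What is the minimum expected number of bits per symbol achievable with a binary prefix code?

Repeatedly combine the two least-probable nodes; the expected code length is the sum of the merged weights.
merge 5/43 + 10/43 → 15/43
merge 13/43 + 15/43 → 28/43
merge 15/43 + 28/43 → 1
L = 15/43 + 28/43 + 1 = 2 bits/symbol.

2 bits/symbol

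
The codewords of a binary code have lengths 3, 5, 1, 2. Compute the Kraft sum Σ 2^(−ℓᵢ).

0.90625

With common denominator 2^5 = 32: Σ 2^(−ℓᵢ) = 4/32 + 1/32 + 16/32 + 8/32 = 29/32 = 0.90625.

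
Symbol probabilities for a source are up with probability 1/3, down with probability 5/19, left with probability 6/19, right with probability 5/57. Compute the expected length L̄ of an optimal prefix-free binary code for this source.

Repeatedly combine the two least-probable nodes; the expected code length is the sum of the merged weights.
merge 5/57 + 5/19 → 20/57
merge 6/19 + 1/3 → 37/57
merge 20/57 + 37/57 → 1
L = 20/57 + 37/57 + 1 = 2 bits/symbol.

2 bits/symbol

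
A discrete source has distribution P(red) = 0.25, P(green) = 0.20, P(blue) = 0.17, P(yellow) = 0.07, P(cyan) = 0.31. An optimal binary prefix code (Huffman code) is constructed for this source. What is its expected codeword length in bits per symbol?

2.24 bits/symbol

Repeatedly combine the two least-probable nodes; the expected code length is the sum of the merged weights.
merge 7/100 + 17/100 → 6/25
merge 1/5 + 6/25 → 11/25
merge 1/4 + 31/100 → 14/25
merge 11/25 + 14/25 → 1
L = 6/25 + 11/25 + 14/25 + 1 = 56/25 = 2.24 bits/symbol.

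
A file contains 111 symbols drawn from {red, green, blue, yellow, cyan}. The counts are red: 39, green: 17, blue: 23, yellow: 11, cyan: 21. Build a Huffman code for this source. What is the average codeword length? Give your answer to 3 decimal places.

Probabilities are the counts divided by 111.
Repeatedly combine the two least-probable nodes; the expected code length is the sum of the merged weights.
merge 11/111 + 17/111 → 28/111
merge 7/37 + 23/111 → 44/111
merge 28/111 + 13/37 → 67/111
merge 44/111 + 67/111 → 1
L = 28/111 + 44/111 + 67/111 + 1 = 250/111 ≈ 2.252 bits/symbol.

2.252 bits/symbol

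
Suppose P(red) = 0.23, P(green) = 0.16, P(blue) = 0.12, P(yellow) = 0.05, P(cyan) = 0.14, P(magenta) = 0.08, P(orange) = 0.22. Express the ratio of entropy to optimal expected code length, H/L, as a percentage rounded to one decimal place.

99.4%

Entropy H = −Σ p log₂ p ≈ 2.6630 bits.
Huffman merges: 1/20+2/25→13/100; 3/25+13/100→1/4; 7/50+4/25→3/10; 11/50+23/100→9/20; 1/4+3/10→11/20; 9/20+11/20→1. L = 67/25 ≈ 2.6800.
Efficiency = H/L = 2.6630/2.6800 = 99.4%.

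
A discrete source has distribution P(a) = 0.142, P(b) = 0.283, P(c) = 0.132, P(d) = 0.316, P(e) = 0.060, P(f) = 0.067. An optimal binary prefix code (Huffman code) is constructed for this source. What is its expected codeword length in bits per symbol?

Repeatedly combine the two least-probable nodes; the expected code length is the sum of the merged weights.
merge 3/50 + 67/1000 → 127/1000
merge 127/1000 + 33/250 → 259/1000
merge 71/500 + 259/1000 → 401/1000
merge 283/1000 + 79/250 → 599/1000
merge 401/1000 + 599/1000 → 1
L = 127/1000 + 259/1000 + 401/1000 + 599/1000 + 1 = 1193/500 = 2.386 bits/symbol.

2.386 bits/symbol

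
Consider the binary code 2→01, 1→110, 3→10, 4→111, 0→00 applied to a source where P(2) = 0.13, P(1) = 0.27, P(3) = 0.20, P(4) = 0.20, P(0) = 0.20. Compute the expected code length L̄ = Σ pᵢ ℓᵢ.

2.47 bits/symbol

L̄ = Σ pᵢ·ℓᵢ = 0.13·2 + 0.27·3 + 0.20·2 + 0.20·3 + 0.20·2 = 2.47 bits/symbol.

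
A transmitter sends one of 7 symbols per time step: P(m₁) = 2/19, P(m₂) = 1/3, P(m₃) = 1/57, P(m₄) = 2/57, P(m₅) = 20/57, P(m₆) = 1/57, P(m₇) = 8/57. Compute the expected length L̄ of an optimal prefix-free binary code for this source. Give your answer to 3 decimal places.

Repeatedly combine the two least-probable nodes; the expected code length is the sum of the merged weights.
merge 1/57 + 1/57 → 2/57
merge 2/57 + 2/57 → 4/57
merge 4/57 + 2/19 → 10/57
merge 8/57 + 10/57 → 6/19
merge 6/19 + 1/3 → 37/57
merge 20/57 + 37/57 → 1
L = 2/57 + 4/57 + 10/57 + 6/19 + 37/57 + 1 = 128/57 ≈ 2.246 bits/symbol.

2.246 bits/symbol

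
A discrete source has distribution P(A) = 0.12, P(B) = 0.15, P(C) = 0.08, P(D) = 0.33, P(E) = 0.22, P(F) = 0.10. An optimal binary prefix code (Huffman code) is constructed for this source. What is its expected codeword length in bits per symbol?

2.45 bits/symbol

Repeatedly combine the two least-probable nodes; the expected code length is the sum of the merged weights.
merge 2/25 + 1/10 → 9/50
merge 3/25 + 3/20 → 27/100
merge 9/50 + 11/50 → 2/5
merge 27/100 + 33/100 → 3/5
merge 2/5 + 3/5 → 1
L = 9/50 + 27/100 + 2/5 + 3/5 + 1 = 49/20 = 2.45 bits/symbol.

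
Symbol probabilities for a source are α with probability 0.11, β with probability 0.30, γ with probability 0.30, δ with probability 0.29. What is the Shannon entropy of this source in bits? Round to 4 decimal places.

1.9104 bits

H = −Σ pᵢ log₂ pᵢ.
−0.11·log₂(0.11) = 0.3503
−0.30·log₂(0.30) = 0.5211
−0.30·log₂(0.30) = 0.5211
−0.29·log₂(0.29) = 0.5179
Sum ≈ 1.9104 → 1.9104 bits.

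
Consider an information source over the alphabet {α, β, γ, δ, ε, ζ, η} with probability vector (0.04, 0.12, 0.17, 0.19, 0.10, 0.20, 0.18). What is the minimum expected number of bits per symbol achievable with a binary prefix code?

2.75 bits/symbol

Repeatedly combine the two least-probable nodes; the expected code length is the sum of the merged weights.
merge 1/25 + 1/10 → 7/50
merge 3/25 + 7/50 → 13/50
merge 17/100 + 9/50 → 7/20
merge 19/100 + 1/5 → 39/100
merge 13/50 + 7/20 → 61/100
merge 39/100 + 61/100 → 1
L = 7/50 + 13/50 + 7/20 + 39/100 + 61/100 + 1 = 11/4 = 2.75 bits/symbol.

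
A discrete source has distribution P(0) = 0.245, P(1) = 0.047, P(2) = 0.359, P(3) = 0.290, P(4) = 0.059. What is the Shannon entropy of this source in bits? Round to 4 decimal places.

H = −Σ pᵢ log₂ pᵢ.
−0.245·log₂(0.245) = 0.4971
−0.047·log₂(0.047) = 0.2073
−0.359·log₂(0.359) = 0.5306
−0.290·log₂(0.290) = 0.5179
−0.059·log₂(0.059) = 0.2409
Sum ≈ 1.9939 → 1.9939 bits.

1.9939 bits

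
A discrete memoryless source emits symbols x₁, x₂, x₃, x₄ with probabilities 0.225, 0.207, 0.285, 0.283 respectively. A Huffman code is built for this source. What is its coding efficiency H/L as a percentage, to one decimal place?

99.3%

Entropy H = −Σ p log₂ p ≈ 1.9861 bits.
Huffman merges: 207/1000+9/40→54/125; 283/1000+57/200→71/125; 54/125+71/125→1. L = 2 ≈ 2.0000.
Efficiency = H/L = 1.9861/2.0000 = 99.3%.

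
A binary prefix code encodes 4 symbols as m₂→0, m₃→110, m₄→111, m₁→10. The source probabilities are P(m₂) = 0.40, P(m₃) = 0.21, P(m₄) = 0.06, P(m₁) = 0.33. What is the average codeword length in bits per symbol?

L̄ = Σ pᵢ·ℓᵢ = 0.40·1 + 0.21·3 + 0.06·3 + 0.33·2 = 1.87 bits/symbol.

1.87 bits/symbol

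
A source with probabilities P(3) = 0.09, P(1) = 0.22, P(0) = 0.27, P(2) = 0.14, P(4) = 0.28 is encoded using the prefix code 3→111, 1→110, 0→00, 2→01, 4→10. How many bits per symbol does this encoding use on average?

2.31 bits/symbol

L̄ = Σ pᵢ·ℓᵢ = 0.09·3 + 0.22·3 + 0.27·2 + 0.14·2 + 0.28·2 = 2.31 bits/symbol.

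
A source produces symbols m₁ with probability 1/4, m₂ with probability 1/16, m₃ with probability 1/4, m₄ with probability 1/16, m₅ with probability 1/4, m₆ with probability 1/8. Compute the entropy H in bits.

Each probability is a power of 1/2, so log₂(1/p) is an integer.
H = Σ p·log₂(1/p) = 1/4·2 + 1/16·4 + 1/4·2 + 1/16·4 + 1/4·2 + 1/8·3 = 2.375 bits.

2.375 bits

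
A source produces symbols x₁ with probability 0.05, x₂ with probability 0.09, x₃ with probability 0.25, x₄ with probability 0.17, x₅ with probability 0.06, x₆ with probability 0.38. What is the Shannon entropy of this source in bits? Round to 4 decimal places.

H = −Σ pᵢ log₂ pᵢ.
−0.05·log₂(0.05) = 0.2161
−0.09·log₂(0.09) = 0.3127
−0.25·log₂(0.25) = 0.5000
−0.17·log₂(0.17) = 0.4346
−0.06·log₂(0.06) = 0.2435
−0.38·log₂(0.38) = 0.5305
Sum ≈ 2.2373 → 2.2373 bits.

2.2373 bits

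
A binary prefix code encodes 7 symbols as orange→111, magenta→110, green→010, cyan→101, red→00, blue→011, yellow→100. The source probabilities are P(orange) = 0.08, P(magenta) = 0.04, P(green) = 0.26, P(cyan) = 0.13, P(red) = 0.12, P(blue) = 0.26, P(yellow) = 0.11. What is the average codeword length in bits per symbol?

2.88 bits/symbol

L̄ = Σ pᵢ·ℓᵢ = 0.08·3 + 0.04·3 + 0.26·3 + 0.13·3 + 0.12·2 + 0.26·3 + 0.11·3 = 2.88 bits/symbol.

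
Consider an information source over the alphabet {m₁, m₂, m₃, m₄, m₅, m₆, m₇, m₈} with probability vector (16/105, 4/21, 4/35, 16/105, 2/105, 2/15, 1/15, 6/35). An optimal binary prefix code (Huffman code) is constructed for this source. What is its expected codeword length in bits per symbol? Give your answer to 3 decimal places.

2.895 bits/symbol

Repeatedly combine the two least-probable nodes; the expected code length is the sum of the merged weights.
merge 2/105 + 1/15 → 3/35
merge 3/35 + 4/35 → 1/5
merge 2/15 + 16/105 → 2/7
merge 16/105 + 6/35 → 34/105
merge 4/21 + 1/5 → 41/105
merge 2/7 + 34/105 → 64/105
merge 41/105 + 64/105 → 1
L = 3/35 + 1/5 + 2/7 + 34/105 + 41/105 + 64/105 + 1 = 304/105 ≈ 2.895 bits/symbol.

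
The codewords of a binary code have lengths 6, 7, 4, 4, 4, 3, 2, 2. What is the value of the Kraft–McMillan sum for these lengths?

With common denominator 2^7 = 128: Σ 2^(−ℓᵢ) = 2/128 + 1/128 + 8/128 + 8/128 + 8/128 + 16/128 + 32/128 + 32/128 = 107/128 = 0.8359375.

0.8359375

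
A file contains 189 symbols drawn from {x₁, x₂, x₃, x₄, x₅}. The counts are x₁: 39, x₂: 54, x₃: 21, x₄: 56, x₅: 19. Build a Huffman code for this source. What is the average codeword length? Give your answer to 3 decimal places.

Probabilities are the counts divided by 189.
Repeatedly combine the two least-probable nodes; the expected code length is the sum of the merged weights.
merge 19/189 + 1/9 → 40/189
merge 13/63 + 40/189 → 79/189
merge 2/7 + 8/27 → 110/189
merge 79/189 + 110/189 → 1
L = 40/189 + 79/189 + 110/189 + 1 = 418/189 ≈ 2.212 bits/symbol.

2.212 bits/symbol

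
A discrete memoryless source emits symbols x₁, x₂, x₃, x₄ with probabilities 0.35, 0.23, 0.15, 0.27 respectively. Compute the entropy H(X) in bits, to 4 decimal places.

1.9383 bits

H = −Σ pᵢ log₂ pᵢ.
−0.35·log₂(0.35) = 0.5301
−0.23·log₂(0.23) = 0.4877
−0.15·log₂(0.15) = 0.4105
−0.27·log₂(0.27) = 0.5100
Sum ≈ 1.9383 → 1.9383 bits.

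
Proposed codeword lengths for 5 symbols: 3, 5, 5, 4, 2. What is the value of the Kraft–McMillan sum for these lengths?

With common denominator 2^5 = 32: Σ 2^(−ℓᵢ) = 4/32 + 1/32 + 1/32 + 2/32 + 8/32 = 16/32 = 0.5.

0.5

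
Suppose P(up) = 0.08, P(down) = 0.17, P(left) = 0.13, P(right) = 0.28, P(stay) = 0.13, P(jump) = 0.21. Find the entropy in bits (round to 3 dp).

H = −Σ pᵢ log₂ pᵢ.
−0.08·log₂(0.08) = 0.2915
−0.17·log₂(0.17) = 0.4346
−0.13·log₂(0.13) = 0.3826
−0.28·log₂(0.28) = 0.5142
−0.13·log₂(0.13) = 0.3826
−0.21·log₂(0.21) = 0.4728
Sum ≈ 2.4784 → 2.478 bits.

2.478 bits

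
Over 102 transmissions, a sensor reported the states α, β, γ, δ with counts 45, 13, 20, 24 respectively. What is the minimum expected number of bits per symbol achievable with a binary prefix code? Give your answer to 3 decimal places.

Probabilities are the counts divided by 102.
Repeatedly combine the two least-probable nodes; the expected code length is the sum of the merged weights.
merge 13/102 + 10/51 → 11/34
merge 4/17 + 11/34 → 19/34
merge 15/34 + 19/34 → 1
L = 11/34 + 19/34 + 1 = 32/17 ≈ 1.882 bits/symbol.

1.882 bits/symbol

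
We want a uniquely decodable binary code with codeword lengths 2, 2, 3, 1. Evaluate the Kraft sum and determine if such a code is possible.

1.125; no

With common denominator 2^3 = 8: Σ 2^(−ℓᵢ) = 2/8 + 2/8 + 1/8 + 4/8 = 9/8 = 1.125.
Kraft's inequality requires Σ ≤ 1; here Σ = 1.125 > 1, so no such prefix code exists.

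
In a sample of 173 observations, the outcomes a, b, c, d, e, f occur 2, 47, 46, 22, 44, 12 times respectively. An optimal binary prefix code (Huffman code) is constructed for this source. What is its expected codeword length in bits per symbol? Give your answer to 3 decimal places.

Probabilities are the counts divided by 173.
Repeatedly combine the two least-probable nodes; the expected code length is the sum of the merged weights.
merge 2/173 + 12/173 → 14/173
merge 14/173 + 22/173 → 36/173
merge 36/173 + 44/173 → 80/173
merge 46/173 + 47/173 → 93/173
merge 80/173 + 93/173 → 1
L = 14/173 + 36/173 + 80/173 + 93/173 + 1 = 396/173 ≈ 2.289 bits/symbol.

2.289 bits/symbol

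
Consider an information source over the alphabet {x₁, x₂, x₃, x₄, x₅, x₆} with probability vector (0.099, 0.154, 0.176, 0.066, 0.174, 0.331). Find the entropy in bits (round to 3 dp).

2.413 bits

H = −Σ pᵢ log₂ pᵢ.
−0.099·log₂(0.099) = 0.3303
−0.154·log₂(0.154) = 0.4156
−0.176·log₂(0.176) = 0.4411
−0.066·log₂(0.066) = 0.2588
−0.174·log₂(0.174) = 0.4390
−0.331·log₂(0.331) = 0.5280
Sum ≈ 2.4128 → 2.413 bits.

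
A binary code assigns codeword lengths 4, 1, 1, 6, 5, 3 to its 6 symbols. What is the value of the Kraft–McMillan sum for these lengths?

With common denominator 2^6 = 64: Σ 2^(−ℓᵢ) = 4/64 + 32/64 + 32/64 + 1/64 + 2/64 + 8/64 = 79/64 = 1.234375.

1.234375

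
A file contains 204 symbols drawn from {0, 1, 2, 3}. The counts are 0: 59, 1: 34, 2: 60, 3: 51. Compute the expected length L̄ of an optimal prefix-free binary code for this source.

2 bits/symbol

Probabilities are the counts divided by 204.
Repeatedly combine the two least-probable nodes; the expected code length is the sum of the merged weights.
merge 1/6 + 1/4 → 5/12
merge 59/204 + 5/17 → 7/12
merge 5/12 + 7/12 → 1
L = 5/12 + 7/12 + 1 = 2 bits/symbol.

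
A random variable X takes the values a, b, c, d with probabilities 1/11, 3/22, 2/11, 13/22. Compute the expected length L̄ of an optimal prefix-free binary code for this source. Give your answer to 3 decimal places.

1.636 bits/symbol

Repeatedly combine the two least-probable nodes; the expected code length is the sum of the merged weights.
merge 1/11 + 3/22 → 5/22
merge 2/11 + 5/22 → 9/22
merge 9/22 + 13/22 → 1
L = 5/22 + 9/22 + 1 = 18/11 ≈ 1.636 bits/symbol.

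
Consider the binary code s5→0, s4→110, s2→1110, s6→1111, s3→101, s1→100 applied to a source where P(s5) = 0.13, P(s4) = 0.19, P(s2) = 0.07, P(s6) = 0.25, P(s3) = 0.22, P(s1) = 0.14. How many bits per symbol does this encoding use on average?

L̄ = Σ pᵢ·ℓᵢ = 0.13·1 + 0.19·3 + 0.07·4 + 0.25·4 + 0.22·3 + 0.14·3 = 3.06 bits/symbol.

3.06 bits/symbol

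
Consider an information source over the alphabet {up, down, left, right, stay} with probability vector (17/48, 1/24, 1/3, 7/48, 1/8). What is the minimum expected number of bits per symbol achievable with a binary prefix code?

Repeatedly combine the two least-probable nodes; the expected code length is the sum of the merged weights.
merge 1/24 + 1/8 → 1/6
merge 7/48 + 1/6 → 5/16
merge 5/16 + 1/3 → 31/48
merge 17/48 + 31/48 → 1
L = 1/6 + 5/16 + 31/48 + 1 = 17/8 = 2.125 bits/symbol.

2.125 bits/symbol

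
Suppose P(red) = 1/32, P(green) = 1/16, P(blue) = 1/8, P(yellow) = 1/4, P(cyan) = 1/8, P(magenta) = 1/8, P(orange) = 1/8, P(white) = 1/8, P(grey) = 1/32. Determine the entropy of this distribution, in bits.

2.9375 bits

Each probability is a power of 1/2, so log₂(1/p) is an integer.
H = Σ p·log₂(1/p) = 1/32·5 + 1/16·4 + 1/8·3 + 1/4·2 + 1/8·3 + 1/8·3 + 1/8·3 + 1/8·3 + 1/32·5 = 2.9375 bits.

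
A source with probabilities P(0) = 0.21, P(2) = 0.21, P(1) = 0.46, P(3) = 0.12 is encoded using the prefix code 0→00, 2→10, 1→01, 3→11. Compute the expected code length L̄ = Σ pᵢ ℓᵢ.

L̄ = Σ pᵢ·ℓᵢ = 0.21·2 + 0.21·2 + 0.46·2 + 0.12·2 = 2 bits/symbol.

2 bits/symbol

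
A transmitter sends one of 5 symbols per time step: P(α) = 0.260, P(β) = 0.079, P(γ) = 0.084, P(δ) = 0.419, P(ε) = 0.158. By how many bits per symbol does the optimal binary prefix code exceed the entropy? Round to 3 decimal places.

Entropy H = −Σ p log₂ p ≈ 2.0412 bits.
Huffman merges: 79/1000+21/250→163/1000; 79/500+163/1000→321/1000; 13/50+321/1000→581/1000; 419/1000+581/1000→1. L = 413/200 ≈ 2.0650.
L − H = 2.0650 − 2.0412 = 0.024 bits.

0.024 bits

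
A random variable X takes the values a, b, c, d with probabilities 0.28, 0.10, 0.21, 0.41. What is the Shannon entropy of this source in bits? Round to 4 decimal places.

H = −Σ pᵢ log₂ pᵢ.
−0.28·log₂(0.28) = 0.5142
−0.10·log₂(0.10) = 0.3322
−0.21·log₂(0.21) = 0.4728
−0.41·log₂(0.41) = 0.5274
Sum ≈ 1.8466 → 1.8466 bits.

1.8466 bits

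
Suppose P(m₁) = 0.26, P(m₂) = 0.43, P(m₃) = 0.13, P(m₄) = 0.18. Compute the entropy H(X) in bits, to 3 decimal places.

1.857 bits

H = −Σ pᵢ log₂ pᵢ.
−0.26·log₂(0.26) = 0.5053
−0.43·log₂(0.43) = 0.5236
−0.13·log₂(0.13) = 0.3826
−0.18·log₂(0.18) = 0.4453
Sum ≈ 1.8568 → 1.857 bits.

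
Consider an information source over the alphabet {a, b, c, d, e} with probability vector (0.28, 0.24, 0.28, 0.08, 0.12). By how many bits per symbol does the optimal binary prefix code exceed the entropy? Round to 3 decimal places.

Entropy H = −Σ p log₂ p ≈ 2.1812 bits.
Huffman merges: 2/25+3/25→1/5; 1/5+6/25→11/25; 7/25+7/25→14/25; 11/25+14/25→1. L = 11/5 ≈ 2.2000.
L − H = 2.2000 − 2.1812 = 0.019 bits.

0.019 bits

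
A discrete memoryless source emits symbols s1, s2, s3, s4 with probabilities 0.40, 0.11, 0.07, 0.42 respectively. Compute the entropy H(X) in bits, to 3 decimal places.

1.673 bits

H = −Σ pᵢ log₂ pᵢ.
−0.40·log₂(0.40) = 0.5288
−0.11·log₂(0.11) = 0.3503
−0.07·log₂(0.07) = 0.2686
−0.42·log₂(0.42) = 0.5256
Sum ≈ 1.6733 → 1.673 bits.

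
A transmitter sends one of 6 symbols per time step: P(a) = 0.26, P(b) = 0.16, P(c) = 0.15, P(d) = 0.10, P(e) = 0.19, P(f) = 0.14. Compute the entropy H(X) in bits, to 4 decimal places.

2.5234 bits

H = −Σ pᵢ log₂ pᵢ.
−0.26·log₂(0.26) = 0.5053
−0.16·log₂(0.16) = 0.4230
−0.15·log₂(0.15) = 0.4105
−0.10·log₂(0.10) = 0.3322
−0.19·log₂(0.19) = 0.4552
−0.14·log₂(0.14) = 0.3971
Sum ≈ 2.5234 → 2.5234 bits.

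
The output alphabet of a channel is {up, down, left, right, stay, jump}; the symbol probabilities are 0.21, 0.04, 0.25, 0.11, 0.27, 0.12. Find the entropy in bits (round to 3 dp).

H = −Σ pᵢ log₂ pᵢ.
−0.21·log₂(0.21) = 0.4728
−0.04·log₂(0.04) = 0.1858
−0.25·log₂(0.25) = 0.5000
−0.11·log₂(0.11) = 0.3503
−0.27·log₂(0.27) = 0.5100
−0.12·log₂(0.12) = 0.3671
Sum ≈ 2.3860 → 2.386 bits.

2.386 bits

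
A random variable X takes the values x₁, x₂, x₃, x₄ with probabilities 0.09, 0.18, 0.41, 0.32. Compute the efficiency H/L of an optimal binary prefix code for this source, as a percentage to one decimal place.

97.4%

Entropy H = −Σ p log₂ p ≈ 1.8114 bits.
Huffman merges: 9/100+9/50→27/100; 27/100+8/25→59/100; 41/100+59/100→1. L = 93/50 ≈ 1.8600.
Efficiency = H/L = 1.8114/1.8600 = 97.4%.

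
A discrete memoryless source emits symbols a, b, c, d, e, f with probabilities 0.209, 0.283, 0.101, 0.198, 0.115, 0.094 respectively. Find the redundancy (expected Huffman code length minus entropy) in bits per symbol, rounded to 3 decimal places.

0.041 bits

Entropy H = −Σ p log₂ p ≈ 2.4636 bits.
Huffman merges: 47/500+101/1000→39/200; 23/200+39/200→31/100; 99/500+209/1000→407/1000; 283/1000+31/100→593/1000; 407/1000+593/1000→1. L = 501/200 ≈ 2.5050.
L − H = 2.5050 − 2.4636 = 0.041 bits.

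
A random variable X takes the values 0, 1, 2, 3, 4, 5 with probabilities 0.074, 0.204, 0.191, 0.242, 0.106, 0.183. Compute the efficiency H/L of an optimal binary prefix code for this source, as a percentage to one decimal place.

Entropy H = −Σ p log₂ p ≈ 2.4889 bits.
Huffman merges: 37/500+53/500→9/50; 9/50+183/1000→363/1000; 191/1000+51/250→79/200; 121/500+363/1000→121/200; 79/200+121/200→1. L = 2543/1000 ≈ 2.5430.
Efficiency = H/L = 2.4889/2.5430 = 97.9%.

97.9%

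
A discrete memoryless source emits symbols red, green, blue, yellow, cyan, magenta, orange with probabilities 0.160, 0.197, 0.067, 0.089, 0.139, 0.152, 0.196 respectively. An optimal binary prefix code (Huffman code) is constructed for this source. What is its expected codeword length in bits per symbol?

2.763 bits/symbol

Repeatedly combine the two least-probable nodes; the expected code length is the sum of the merged weights.
merge 67/1000 + 89/1000 → 39/250
merge 139/1000 + 19/125 → 291/1000
merge 39/250 + 4/25 → 79/250
merge 49/250 + 197/1000 → 393/1000
merge 291/1000 + 79/250 → 607/1000
merge 393/1000 + 607/1000 → 1
L = 39/250 + 291/1000 + 79/250 + 393/1000 + 607/1000 + 1 = 2763/1000 = 2.763 bits/symbol.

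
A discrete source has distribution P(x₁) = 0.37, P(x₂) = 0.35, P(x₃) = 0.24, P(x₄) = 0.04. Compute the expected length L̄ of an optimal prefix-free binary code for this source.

1.91 bits/symbol

Repeatedly combine the two least-probable nodes; the expected code length is the sum of the merged weights.
merge 1/25 + 6/25 → 7/25
merge 7/25 + 7/20 → 63/100
merge 37/100 + 63/100 → 1
L = 7/25 + 63/100 + 1 = 191/100 = 1.91 bits/symbol.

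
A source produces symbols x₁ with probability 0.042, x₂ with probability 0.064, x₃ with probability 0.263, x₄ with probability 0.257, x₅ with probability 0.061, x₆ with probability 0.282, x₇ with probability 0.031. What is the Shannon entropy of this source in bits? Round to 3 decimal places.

H = −Σ pᵢ log₂ pᵢ.
−0.042·log₂(0.042) = 0.1921
−0.064·log₂(0.064) = 0.2538
−0.263·log₂(0.263) = 0.5068
−0.257·log₂(0.257) = 0.5038
−0.061·log₂(0.061) = 0.2461
−0.282·log₂(0.282) = 0.5150
−0.031·log₂(0.031) = 0.1554
Sum ≈ 2.3729 → 2.373 bits.

2.373 bits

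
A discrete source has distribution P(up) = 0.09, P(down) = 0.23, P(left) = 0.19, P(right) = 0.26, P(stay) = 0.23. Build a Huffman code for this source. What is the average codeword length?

Repeatedly combine the two least-probable nodes; the expected code length is the sum of the merged weights.
merge 9/100 + 19/100 → 7/25
merge 23/100 + 23/100 → 23/50
merge 13/50 + 7/25 → 27/50
merge 23/50 + 27/50 → 1
L = 7/25 + 23/50 + 27/50 + 1 = 57/25 = 2.28 bits/symbol.

2.28 bits/symbol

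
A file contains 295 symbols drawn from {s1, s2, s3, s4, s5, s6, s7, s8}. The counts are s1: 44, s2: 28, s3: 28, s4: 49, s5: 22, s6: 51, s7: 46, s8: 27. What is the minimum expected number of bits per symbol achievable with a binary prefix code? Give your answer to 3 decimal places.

2.993 bits/symbol

Probabilities are the counts divided by 295.
Repeatedly combine the two least-probable nodes; the expected code length is the sum of the merged weights.
merge 22/295 + 27/295 → 49/295
merge 28/295 + 28/295 → 56/295
merge 44/295 + 46/295 → 18/59
merge 49/295 + 49/295 → 98/295
merge 51/295 + 56/295 → 107/295
merge 18/59 + 98/295 → 188/295
merge 107/295 + 188/295 → 1
L = 49/295 + 56/295 + 18/59 + 98/295 + 107/295 + 188/295 + 1 = 883/295 ≈ 2.993 bits/symbol.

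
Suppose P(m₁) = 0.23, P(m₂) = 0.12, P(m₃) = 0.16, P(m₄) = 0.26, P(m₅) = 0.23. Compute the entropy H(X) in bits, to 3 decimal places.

H = −Σ pᵢ log₂ pᵢ.
−0.23·log₂(0.23) = 0.4877
−0.12·log₂(0.12) = 0.3671
−0.16·log₂(0.16) = 0.4230
−0.26·log₂(0.26) = 0.5053
−0.23·log₂(0.23) = 0.4877
Sum ≈ 2.2707 → 2.271 bits.

2.271 bits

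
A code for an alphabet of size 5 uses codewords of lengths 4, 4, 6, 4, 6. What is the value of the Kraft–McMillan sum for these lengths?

With common denominator 2^6 = 64: Σ 2^(−ℓᵢ) = 4/64 + 4/64 + 1/64 + 4/64 + 1/64 = 14/64 = 0.21875.

0.21875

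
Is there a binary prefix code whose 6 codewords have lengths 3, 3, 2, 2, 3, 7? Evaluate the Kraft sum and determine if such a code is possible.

0.8828125; yes

With common denominator 2^7 = 128: Σ 2^(−ℓᵢ) = 16/128 + 16/128 + 32/128 + 32/128 + 16/128 + 1/128 = 113/128 = 0.8828125.
Kraft's inequality requires Σ ≤ 1; here Σ = 0.8828125 ≤ 1, so such a prefix code exists.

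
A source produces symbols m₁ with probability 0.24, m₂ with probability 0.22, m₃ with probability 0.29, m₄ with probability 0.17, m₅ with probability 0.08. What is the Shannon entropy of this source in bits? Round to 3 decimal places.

2.219 bits

H = −Σ pᵢ log₂ pᵢ.
−0.24·log₂(0.24) = 0.4941
−0.22·log₂(0.22) = 0.4806
−0.29·log₂(0.29) = 0.5179
−0.17·log₂(0.17) = 0.4346
−0.08·log₂(0.08) = 0.2915
Sum ≈ 2.2187 → 2.219 bits.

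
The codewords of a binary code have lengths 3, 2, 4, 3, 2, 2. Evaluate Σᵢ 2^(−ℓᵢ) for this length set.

With common denominator 2^4 = 16: Σ 2^(−ℓᵢ) = 2/16 + 4/16 + 1/16 + 2/16 + 4/16 + 4/16 = 17/16 = 1.0625.

1.0625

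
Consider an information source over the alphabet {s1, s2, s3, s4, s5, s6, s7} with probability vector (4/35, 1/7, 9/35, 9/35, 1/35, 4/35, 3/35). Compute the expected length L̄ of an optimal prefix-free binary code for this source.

2.6 bits/symbol

Repeatedly combine the two least-probable nodes; the expected code length is the sum of the merged weights.
merge 1/35 + 3/35 → 4/35
merge 4/35 + 4/35 → 8/35
merge 4/35 + 1/7 → 9/35
merge 8/35 + 9/35 → 17/35
merge 9/35 + 9/35 → 18/35
merge 17/35 + 18/35 → 1
L = 4/35 + 8/35 + 9/35 + 17/35 + 18/35 + 1 = 13/5 = 2.6 bits/symbol.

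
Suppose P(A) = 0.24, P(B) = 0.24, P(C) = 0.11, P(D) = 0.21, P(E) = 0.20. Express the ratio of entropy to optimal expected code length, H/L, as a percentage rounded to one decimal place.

98.5%

Entropy H = −Σ p log₂ p ≈ 2.2758 bits.
Huffman merges: 11/100+1/5→31/100; 21/100+6/25→9/20; 6/25+31/100→11/20; 9/20+11/20→1. L = 231/100 ≈ 2.3100.
Efficiency = H/L = 2.2758/2.3100 = 98.5%.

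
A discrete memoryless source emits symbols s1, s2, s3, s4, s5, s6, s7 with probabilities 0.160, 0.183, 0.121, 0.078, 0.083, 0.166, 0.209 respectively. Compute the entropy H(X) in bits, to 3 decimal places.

2.727 bits

H = −Σ pᵢ log₂ pᵢ.
−0.160·log₂(0.160) = 0.4230
−0.183·log₂(0.183) = 0.4484
−0.121·log₂(0.121) = 0.3687
−0.078·log₂(0.078) = 0.2871
−0.083·log₂(0.083) = 0.2980
−0.166·log₂(0.166) = 0.4301
−0.209·log₂(0.209) = 0.4720
Sum ≈ 2.7272 → 2.727 bits.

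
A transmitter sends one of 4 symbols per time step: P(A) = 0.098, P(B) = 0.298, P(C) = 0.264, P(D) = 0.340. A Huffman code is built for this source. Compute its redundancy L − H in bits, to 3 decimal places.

Entropy H = −Σ p log₂ p ≈ 1.8853 bits.
Huffman merges: 49/500+33/125→181/500; 149/500+17/50→319/500; 181/500+319/500→1. L = 2 ≈ 2.0000.
L − H = 2.0000 − 1.8853 = 0.115 bits.

0.115 bits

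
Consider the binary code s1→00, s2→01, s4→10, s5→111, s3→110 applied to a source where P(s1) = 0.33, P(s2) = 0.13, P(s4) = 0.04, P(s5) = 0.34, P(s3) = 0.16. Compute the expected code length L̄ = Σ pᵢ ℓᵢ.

2.5 bits/symbol

L̄ = Σ pᵢ·ℓᵢ = 0.33·2 + 0.13·2 + 0.04·2 + 0.34·3 + 0.16·3 = 2.5 bits/symbol.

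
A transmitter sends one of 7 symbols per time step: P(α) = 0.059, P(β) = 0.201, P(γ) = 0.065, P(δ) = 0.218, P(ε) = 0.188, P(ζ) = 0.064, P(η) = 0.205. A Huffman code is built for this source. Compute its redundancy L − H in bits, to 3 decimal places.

0.070 bits

Entropy H = −Σ p log₂ p ≈ 2.6174 bits.
Huffman merges: 59/1000+8/125→123/1000; 13/200+123/1000→47/250; 47/250+47/250→47/125; 201/1000+41/200→203/500; 109/500+47/125→297/500; 203/500+297/500→1. L = 2687/1000 ≈ 2.6870.
L − H = 2.6870 − 2.6174 = 0.070 bits.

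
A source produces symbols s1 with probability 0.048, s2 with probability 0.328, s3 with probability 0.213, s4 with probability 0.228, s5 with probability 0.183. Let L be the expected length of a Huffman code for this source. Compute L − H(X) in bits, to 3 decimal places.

0.083 bits

Entropy H = −Σ p log₂ p ≈ 2.1477 bits.
Huffman merges: 6/125+183/1000→231/1000; 213/1000+57/250→441/1000; 231/1000+41/125→559/1000; 441/1000+559/1000→1. L = 2231/1000 ≈ 2.2310.
L − H = 2.2310 − 2.1477 = 0.083 bits.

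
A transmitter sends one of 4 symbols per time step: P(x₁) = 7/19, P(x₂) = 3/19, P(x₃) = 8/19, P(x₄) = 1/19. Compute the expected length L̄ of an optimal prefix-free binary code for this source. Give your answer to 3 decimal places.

1.789 bits/symbol

Repeatedly combine the two least-probable nodes; the expected code length is the sum of the merged weights.
merge 1/19 + 3/19 → 4/19
merge 4/19 + 7/19 → 11/19
merge 8/19 + 11/19 → 1
L = 4/19 + 11/19 + 1 = 34/19 ≈ 1.789 bits/symbol.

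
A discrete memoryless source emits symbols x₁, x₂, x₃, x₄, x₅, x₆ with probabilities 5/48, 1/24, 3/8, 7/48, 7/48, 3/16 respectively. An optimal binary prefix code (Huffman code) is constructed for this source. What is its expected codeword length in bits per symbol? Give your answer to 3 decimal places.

Repeatedly combine the two least-probable nodes; the expected code length is the sum of the merged weights.
merge 1/24 + 5/48 → 7/48
merge 7/48 + 7/48 → 7/24
merge 7/48 + 3/16 → 1/3
merge 7/24 + 1/3 → 5/8
merge 3/8 + 5/8 → 1
L = 7/48 + 7/24 + 1/3 + 5/8 + 1 = 115/48 ≈ 2.396 bits/symbol.

2.396 bits/symbol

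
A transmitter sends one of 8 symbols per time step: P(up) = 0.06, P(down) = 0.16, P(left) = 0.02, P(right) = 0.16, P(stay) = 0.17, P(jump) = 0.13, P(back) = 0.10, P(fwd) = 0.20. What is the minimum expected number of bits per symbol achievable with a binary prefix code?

2.88 bits/symbol

Repeatedly combine the two least-probable nodes; the expected code length is the sum of the merged weights.
merge 1/50 + 3/50 → 2/25
merge 2/25 + 1/10 → 9/50
merge 13/100 + 4/25 → 29/100
merge 4/25 + 17/100 → 33/100
merge 9/50 + 1/5 → 19/50
merge 29/100 + 33/100 → 31/50
merge 19/50 + 31/50 → 1
L = 2/25 + 9/50 + 29/100 + 33/100 + 19/50 + 31/50 + 1 = 72/25 = 2.88 bits/symbol.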